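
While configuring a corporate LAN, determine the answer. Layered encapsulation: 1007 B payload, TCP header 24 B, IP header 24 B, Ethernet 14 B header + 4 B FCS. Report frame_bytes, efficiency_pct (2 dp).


TCP segment = 1007 + 24 = 1031 B
IP packet = 1031 + 24 = 1055 B
Ethernet frame = 1055 + 14 + 4 = 1073 B
Efficiency = app / frame = 1007 / 1073 = 0.938490 = 93.8490% -> 93.85% (2 dp)

1073, 93.85


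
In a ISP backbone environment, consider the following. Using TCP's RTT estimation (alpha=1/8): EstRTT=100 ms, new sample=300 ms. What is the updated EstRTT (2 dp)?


Given: EstRTT = 100 ms, SampleRTT = 300 ms, alpha = 1/8
New EstRTT = (1 - alpha) * EstRTT + alpha * SampleRTT
(7/8) * 100 = 87.5
(1/8) * 300 = 37.5
New EstRTT = 87.5 + 37.5 = 125 ms -> 125.00 ms (2 dp)

125.00


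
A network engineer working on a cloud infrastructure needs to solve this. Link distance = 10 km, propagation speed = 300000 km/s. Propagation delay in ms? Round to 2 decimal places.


Given: distance = 10 km, speed = 300000 km/s
Delay = distance / speed = 10 / 300000 seconds
Delay in ms = 10 * 1000 / 300000
Delay = 0.0333 ms
Rounded to 2 dp = 0.03 ms

0.03


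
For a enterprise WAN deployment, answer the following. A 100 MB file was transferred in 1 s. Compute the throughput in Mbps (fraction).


Given: file = 100 MB, time = 1 s
File in Mb = 100 * 8 = 800 Mb
Throughput = 800 / 1 Mbps
Throughput = 800 Mbps

800


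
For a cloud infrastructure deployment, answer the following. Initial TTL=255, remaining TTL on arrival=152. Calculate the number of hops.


Given: initial TTL = 255, received TTL = 152
Hops = initial TTL - received TTL
Hops = 255 - 152 = 103

103


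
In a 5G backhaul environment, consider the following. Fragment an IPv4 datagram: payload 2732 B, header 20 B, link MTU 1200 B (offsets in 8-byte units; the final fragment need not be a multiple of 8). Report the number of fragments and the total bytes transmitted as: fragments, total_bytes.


Max data per non-final fragment = floor((MTU - header)/8)*8 = floor((1200 - 20)/8)*8 = floor(1180/8)*8 = 1176 B
Final fragment needs no 8-byte alignment: it can carry up to MTU - header = 1180 B
Non-final fragments needed = ceil((payload - 1180) / 1176) = ceil(1552/1176) = ceil(1.3197) = 2
Number of fragments = 2 + 1 = 3
Fragment sizes (data): 2 * 1176 B + 380 B (last, 380 <= 1180 OK)
Total bytes sent = payload + n_frags * header = 2732 + 3*20 = 2732 + 60 = 2792 B

3, 2792


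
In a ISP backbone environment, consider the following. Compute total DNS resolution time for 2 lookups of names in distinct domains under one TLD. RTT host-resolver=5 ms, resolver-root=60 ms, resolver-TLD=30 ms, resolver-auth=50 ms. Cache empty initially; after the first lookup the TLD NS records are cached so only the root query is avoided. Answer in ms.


Lookup 1 (cold cache): local + root + TLD + auth = 5 + 60 + 30 + 50 = 145 ms
Lookups 2..2 (TLD NS cached -> skip root; new domain -> still ask TLD and auth): local + TLD + auth = 5 + 30 + 50 = 85 ms each
Remaining 1 lookups: 1 * 85 = 85 ms
Total = 145 + 85 = 230 ms

230


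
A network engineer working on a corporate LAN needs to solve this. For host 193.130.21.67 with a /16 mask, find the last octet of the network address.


Given: IP = 193.130.21.67, prefix = /16
Subnet mask = 255.255.0.0
Last octet of IP: 67
Last octet of mask: 0
Network last octet = 67 AND 0 = 0

0


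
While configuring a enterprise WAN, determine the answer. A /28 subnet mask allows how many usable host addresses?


Given: subnet mask /28
Host bits = 32 - 28 = 4
Total addresses = 2^4 = 16
Usable hosts = 16 - 2 (network + broadcast) = 14

14


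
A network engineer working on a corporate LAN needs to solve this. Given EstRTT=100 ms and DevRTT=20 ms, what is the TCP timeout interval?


Given: EstRTT = 100 ms, DevRTT = 20 ms
Timeout = EstRTT + 4 * DevRTT
4 * DevRTT = 4 * 20 = 80
Timeout = 100 + 80 = 180 ms

180


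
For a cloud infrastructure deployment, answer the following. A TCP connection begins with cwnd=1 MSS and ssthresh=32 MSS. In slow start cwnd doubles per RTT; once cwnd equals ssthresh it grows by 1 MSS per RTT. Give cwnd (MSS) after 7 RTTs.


RTT 0: cwnd = 1 MSS (initial)
RTT 1: cwnd = 2 MSS (slow start, doubled)
RTT 2: cwnd = 4 MSS (slow start, doubled)
RTT 3: cwnd = 8 MSS (slow start, doubled)
RTT 4: cwnd = 16 MSS (slow start, doubled)
RTT 5: cwnd = 32 MSS (slow start, doubled)
RTT 6: cwnd = 33 MSS (congestion avoidance, +1)
RTT 7: cwnd = 34 MSS (congestion avoidance, +1)

34


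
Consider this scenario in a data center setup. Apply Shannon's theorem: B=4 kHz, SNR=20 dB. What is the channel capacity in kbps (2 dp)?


Given: B = 4 kHz, SNR = 20 dB
SNR linear = 10^(20/10) = 100
1 + SNR = 101
log2(101) = 6.6582114828
C = 4 * 1000 * 6.6582114828 = 26632.8459 bps
C = 26.632846 kbps -> 26.63 kbps (2 dp)

26.63


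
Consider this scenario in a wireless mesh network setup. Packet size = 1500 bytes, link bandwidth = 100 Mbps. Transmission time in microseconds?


Given: packet = 1500 bytes, bandwidth = 100 Mbps
Packet in bits = 1500 * 8 = 12000 bits
Bandwidth = 100 * 10^6 = 100000000 bps
Time = 12000 / 100000000 seconds
Time in us = 12000 * 10^6 / 100000000 = 120

120


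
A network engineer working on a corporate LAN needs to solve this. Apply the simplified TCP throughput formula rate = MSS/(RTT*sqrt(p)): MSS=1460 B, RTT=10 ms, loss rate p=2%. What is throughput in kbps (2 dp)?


Given: MSS = 1460 bytes, RTT = 10 ms, loss = 2%
RTT in seconds = 10 / 1000 = 0.01
Loss rate = 2% = 0.02
sqrt(loss) = sqrt(0.02) = 0.141421356237
Throughput (bytes/s) = 1460 / (0.01 * 0.141421356237) = 1032375.9005
Throughput (kbps) = 1032375.9005 * 8 / 1000 = 8259.007204 -> 8259.01 kbps (2 dp)

8259.01


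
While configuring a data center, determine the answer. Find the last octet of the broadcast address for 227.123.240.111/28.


Given: IP = 227.123.240.111, prefix = /28
Host bits = 32 - 28 = 4
Network last octet = 111 AND mask = 96
Host part size = 2^4 - 1 = 15
Broadcast last octet = 96 OR 15 = 111

111


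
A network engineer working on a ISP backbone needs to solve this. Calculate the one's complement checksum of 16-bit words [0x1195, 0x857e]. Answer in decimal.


Given words: [0x1195, 0x857e]
Step 1: Sum all words
Raw sum = 4501 + 34174 = 38675
One's complement = ~38675 & 0xFFFF = 26860

26860


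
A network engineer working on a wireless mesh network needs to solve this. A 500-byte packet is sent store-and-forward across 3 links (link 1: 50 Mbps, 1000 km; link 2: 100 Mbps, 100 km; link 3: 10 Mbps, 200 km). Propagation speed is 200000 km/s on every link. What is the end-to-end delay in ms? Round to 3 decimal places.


Packet = 500 bytes = 4000 bits. Store-and-forward: sum (t_trans + t_prop) per link.
Link 1: t_trans = 4000/(50*10^6) s = 0.0800 ms; t_prop = 1000/200000 s = 5.0000 ms; subtotal = 5.0800 ms
Link 2: t_trans = 4000/(100*10^6) s = 0.0400 ms; t_prop = 100/200000 s = 0.5000 ms; subtotal = 0.5400 ms
Link 3: t_trans = 4000/(10*10^6) s = 0.4000 ms; t_prop = 200/200000 s = 1.0000 ms; subtotal = 1.4000 ms
End-to-end = 5.0800 + 0.5400 + 1.4000 = 7.0200 ms -> 7.020 ms (3 dp)

7.020


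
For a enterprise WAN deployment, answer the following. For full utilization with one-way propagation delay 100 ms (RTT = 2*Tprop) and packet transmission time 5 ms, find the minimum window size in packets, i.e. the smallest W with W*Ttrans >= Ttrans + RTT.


Given: Ttrans = 5 ms, RTT = 200 ms (= 2 * Tprop, Tprop = 100 ms)
Time until first ACK returns = Ttrans + RTT = 5 + 200 = 205 ms
Need W * Ttrans >= Ttrans + RTT  ->  W >= (Ttrans + RTT) / Ttrans
(Ttrans + RTT) / Ttrans = 205 / 5 = 41
W_min = ceil(41) = 41

41


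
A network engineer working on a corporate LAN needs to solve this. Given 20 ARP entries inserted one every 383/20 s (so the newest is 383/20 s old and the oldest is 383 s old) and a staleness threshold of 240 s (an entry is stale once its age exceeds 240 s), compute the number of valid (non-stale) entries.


Ages are k * 383/20 s for k = 1..20 (spacing = 19.1500 s).
Entry k is valid iff k * 383/20 <= 240 iff k <= 20 * 240 / 383 = 12.5326
n_valid = floor(12.5326) = 12
(n_stale = 20 - 12 = 8)

12


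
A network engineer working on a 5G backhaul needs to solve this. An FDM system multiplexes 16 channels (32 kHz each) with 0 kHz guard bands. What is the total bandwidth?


Given: 16 channels, 32 kHz each, guard = 0 kHz
Channel bandwidth = 16 * 32 = 512 kHz
Guard bands = 15 gaps * 0 kHz = 0 kHz
Total = 512 + 0 = 512 kHz

512


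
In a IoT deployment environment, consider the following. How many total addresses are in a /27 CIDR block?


Given: CIDR prefix /27
Host bits = 32 - 27 = 5
Total addresses = 2^5 = 32

32


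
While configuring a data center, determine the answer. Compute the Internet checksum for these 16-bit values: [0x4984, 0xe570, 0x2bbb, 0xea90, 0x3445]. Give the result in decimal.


Given words: [0x4984, 0xe570, 0x2bbb, 0xea90, 0x3445]
Step 1: Sum all words
Raw sum = 18820 + 58736 + 11195 + 60048 + 13381 = 162180
Step 2: Fold carry: (31108 + 2) = 31110
One's complement = ~31110 & 0xFFFF = 34425

34425


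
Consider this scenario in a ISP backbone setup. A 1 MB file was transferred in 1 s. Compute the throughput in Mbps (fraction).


Given: file = 1 MB, time = 1 s
File in Mb = 1 * 8 = 8 Mb
Throughput = 8 / 1 Mbps
Throughput = 8 Mbps

8


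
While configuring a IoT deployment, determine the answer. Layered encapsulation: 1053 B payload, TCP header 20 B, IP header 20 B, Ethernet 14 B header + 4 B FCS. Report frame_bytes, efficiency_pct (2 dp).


TCP segment = 1053 + 20 = 1073 B
IP packet = 1073 + 20 = 1093 B
Ethernet frame = 1093 + 14 + 4 = 1111 B
Efficiency = app / frame = 1053 / 1111 = 0.947795 = 94.7795% -> 94.78% (2 dp)

1111, 94.78


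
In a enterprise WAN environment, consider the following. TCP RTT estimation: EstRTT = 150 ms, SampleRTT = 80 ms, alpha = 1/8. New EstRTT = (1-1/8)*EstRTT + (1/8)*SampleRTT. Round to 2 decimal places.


Given: EstRTT = 150 ms, SampleRTT = 80 ms, alpha = 1/8
New EstRTT = (1 - alpha) * EstRTT + alpha * SampleRTT
(7/8) * 150 = 131.25
(1/8) * 80 = 10
New EstRTT = 131.25 + 10 = 141.25 ms -> 141.25 ms (2 dp)

141.25


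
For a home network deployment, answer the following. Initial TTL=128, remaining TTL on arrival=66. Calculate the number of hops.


Given: initial TTL = 128, received TTL = 66
Hops = initial TTL - received TTL
Hops = 128 - 66 = 62

62


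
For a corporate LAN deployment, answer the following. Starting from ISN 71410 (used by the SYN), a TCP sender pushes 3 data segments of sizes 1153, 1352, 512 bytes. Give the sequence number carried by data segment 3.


The SYN occupies sequence number ISN = 71410, so the first data byte is ISN + 1 = 71411.
SEQ of data segment i = (ISN + 1) + sum of payload sizes of segments 1..i-1.
Segment 1: SEQ = 71411, payload = 1153 bytes
Segment 2: SEQ = 72564, payload = 1352 bytes
Segment 3: SEQ = 73916, payload = 512 bytes
SEQ of segment 3 = 71411 + 1153 + 1352 = 73916

73916


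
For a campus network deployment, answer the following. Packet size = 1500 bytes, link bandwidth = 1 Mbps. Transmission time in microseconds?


Given: packet = 1500 bytes, bandwidth = 1 Mbps
Packet in bits = 1500 * 8 = 12000 bits
Bandwidth = 1 * 10^6 = 1000000 bps
Time = 12000 / 1000000 seconds
Time in us = 12000 * 10^6 / 1000000 = 12000

12000


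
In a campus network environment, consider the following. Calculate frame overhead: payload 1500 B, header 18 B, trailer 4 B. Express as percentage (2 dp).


Given: payload = 1500 B, header = 18 B, trailer = 4 B
Overhead bytes = header + trailer = 18 + 4 = 22
Total frame = payload + overhead = 1500 + 22 = 1522
Overhead % = 22 / 1522 * 100 = 1.4455% -> 1.45% (2 dp)

1.45


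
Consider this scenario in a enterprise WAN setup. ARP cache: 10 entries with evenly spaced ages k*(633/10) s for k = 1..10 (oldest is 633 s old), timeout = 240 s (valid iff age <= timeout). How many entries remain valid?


Ages are k * 633/10 s for k = 1..10 (spacing = 63.3000 s).
Entry k is valid iff k * 633/10 <= 240 iff k <= 10 * 240 / 633 = 3.7915
n_valid = floor(3.7915) = 3
(n_stale = 10 - 3 = 7)

3


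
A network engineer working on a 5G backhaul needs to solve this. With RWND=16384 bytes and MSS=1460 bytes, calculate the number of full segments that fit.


Given: RWND = 16384 bytes, MSS = 1460 bytes
Full segments = floor(RWND / MSS)
Full segments = floor(16384 / 1460)
Full segments = floor(11.2219) = 11

11


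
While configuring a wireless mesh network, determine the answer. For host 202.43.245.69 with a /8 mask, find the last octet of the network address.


Given: IP = 202.43.245.69, prefix = /8
Subnet mask = 255.0.0.0
Last octet of IP: 69
Last octet of mask: 0
Network last octet = 69 AND 0 = 0

0


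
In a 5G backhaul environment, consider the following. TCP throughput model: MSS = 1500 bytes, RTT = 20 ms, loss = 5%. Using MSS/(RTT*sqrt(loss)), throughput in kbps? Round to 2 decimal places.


Given: MSS = 1500 bytes, RTT = 20 ms, loss = 5%
RTT in seconds = 20 / 1000 = 0.02
Loss rate = 5% = 0.05
sqrt(loss) = sqrt(0.05) = 0.223606797750
Throughput (bytes/s) = 1500 / (0.02 * 0.223606797750) = 335410.1966
Throughput (kbps) = 335410.1966 * 8 / 1000 = 2683.281573 -> 2683.28 kbps (2 dp)

2683.28


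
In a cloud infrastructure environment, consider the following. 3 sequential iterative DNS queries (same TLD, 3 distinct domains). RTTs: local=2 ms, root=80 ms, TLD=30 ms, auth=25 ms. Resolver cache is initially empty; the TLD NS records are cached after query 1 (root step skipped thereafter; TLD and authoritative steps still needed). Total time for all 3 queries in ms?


Lookup 1 (cold cache): local + root + TLD + auth = 2 + 80 + 30 + 25 = 137 ms
Lookups 2..3 (TLD NS cached -> skip root; new domain -> still ask TLD and auth): local + TLD + auth = 2 + 30 + 25 = 57 ms each
Remaining 2 lookups: 2 * 57 = 114 ms
Total = 137 + 114 = 251 ms

251


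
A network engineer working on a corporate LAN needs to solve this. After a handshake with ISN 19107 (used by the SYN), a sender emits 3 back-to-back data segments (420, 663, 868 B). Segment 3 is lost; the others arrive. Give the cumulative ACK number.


SYN uses sequence number 19107; first data byte = ISN + 1 = 19108.
Segment 1: SEQ = 19108, len = 420 B, covers [19108, 19527]
Segment 2: SEQ = 19528, len = 663 B, covers [19528, 20190]
Segment 3: SEQ = 20191, len = 868 B, covers [20191, 21058] [LOST]
In-order data received: bytes [19108, 20190] (segments 1..2).
Segment 3 missing -> gap begins at byte 20191.
Cumulative ACK = next expected in-order byte = 19108 + 420 + 663 = 20191

20191


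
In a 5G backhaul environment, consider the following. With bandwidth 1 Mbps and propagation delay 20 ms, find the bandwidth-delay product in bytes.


Given: bandwidth = 1 Mbps, delay = 20 ms
BDP in bits = 1 * 10^6 * 20 / 1000
BDP in bits = 20000
BDP in bytes = 20000 / 8 = 2500

2500


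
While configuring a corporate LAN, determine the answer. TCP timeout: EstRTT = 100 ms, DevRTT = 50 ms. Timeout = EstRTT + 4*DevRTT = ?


Given: EstRTT = 100 ms, DevRTT = 50 ms
Timeout = EstRTT + 4 * DevRTT
4 * DevRTT = 4 * 50 = 200
Timeout = 100 + 200 = 300 ms

300


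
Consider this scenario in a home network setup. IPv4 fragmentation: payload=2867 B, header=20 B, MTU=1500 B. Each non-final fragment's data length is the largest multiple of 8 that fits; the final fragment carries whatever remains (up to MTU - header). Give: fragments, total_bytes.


Max data per non-final fragment = floor((MTU - header)/8)*8 = floor((1500 - 20)/8)*8 = floor(1480/8)*8 = 1480 B
Final fragment needs no 8-byte alignment: it can carry up to MTU - header = 1480 B
Non-final fragments needed = ceil((payload - 1480) / 1480) = ceil(1387/1480) = ceil(0.9372) = 1
Number of fragments = 1 + 1 = 2
Fragment sizes (data): 1 * 1480 B + 1387 B (last, 1387 <= 1480 OK)
Total bytes sent = payload + n_frags * header = 2867 + 2*20 = 2867 + 40 = 2907 B

2, 2907


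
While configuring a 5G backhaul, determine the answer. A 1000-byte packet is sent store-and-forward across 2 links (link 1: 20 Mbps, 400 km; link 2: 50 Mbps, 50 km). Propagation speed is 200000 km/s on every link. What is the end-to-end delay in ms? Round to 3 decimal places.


Packet = 1000 bytes = 8000 bits. Store-and-forward: sum (t_trans + t_prop) per link.
Link 1: t_trans = 8000/(20*10^6) s = 0.4000 ms; t_prop = 400/200000 s = 2.0000 ms; subtotal = 2.4000 ms
Link 2: t_trans = 8000/(50*10^6) s = 0.1600 ms; t_prop = 50/200000 s = 0.2500 ms; subtotal = 0.4100 ms
End-to-end = 2.4000 + 0.4100 = 2.8100 ms -> 2.810 ms (3 dp)

2.810


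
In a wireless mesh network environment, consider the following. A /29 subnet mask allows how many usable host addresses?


Given: subnet mask /29
Host bits = 32 - 29 = 3
Total addresses = 2^3 = 8
Usable hosts = 8 - 2 (network + broadcast) = 6

6


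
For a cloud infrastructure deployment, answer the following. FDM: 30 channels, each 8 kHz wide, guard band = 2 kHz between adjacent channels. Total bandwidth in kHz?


Given: 30 channels, 8 kHz each, guard = 2 kHz
Channel bandwidth = 30 * 8 = 240 kHz
Guard bands = 29 gaps * 2 kHz = 58 kHz
Total = 240 + 58 = 298 kHz

298


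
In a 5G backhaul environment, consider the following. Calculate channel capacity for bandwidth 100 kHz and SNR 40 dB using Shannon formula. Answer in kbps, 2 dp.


Given: B = 100 kHz, SNR = 40 dB
SNR linear = 10^(40/10) = 10000
1 + SNR = 10001
log2(10001) = 13.2878566418
C = 100 * 1000 * 13.2878566418 = 1328785.6642 bps
C = 1328.785664 kbps -> 1328.79 kbps (2 dp)

1328.79


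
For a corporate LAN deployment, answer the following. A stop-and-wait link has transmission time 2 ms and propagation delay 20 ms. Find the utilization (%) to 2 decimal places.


Given: Ttrans = 2 ms, Tprop = 20 ms
RTT = 2 * Tprop = 2 * 20 = 40 ms
U = Ttrans / (Ttrans + RTT)
U = 2 / (2 + 40)
U = 2 / 42 = 0.047619
U% = 4.76%

4.76


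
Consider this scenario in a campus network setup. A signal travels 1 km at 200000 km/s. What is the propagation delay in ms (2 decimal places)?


Given: distance = 1 km, speed = 200000 km/s
Delay = distance / speed = 1 / 200000 seconds
Delay in ms = 1 * 1000 / 200000
Delay = 0.0050 ms
Rounded to 2 dp = 0.01 ms

0.01


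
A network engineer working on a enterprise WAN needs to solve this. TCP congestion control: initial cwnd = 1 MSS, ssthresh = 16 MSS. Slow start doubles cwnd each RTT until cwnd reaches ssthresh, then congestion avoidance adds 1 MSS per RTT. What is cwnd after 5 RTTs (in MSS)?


RTT 0: cwnd = 1 MSS (initial)
RTT 1: cwnd = 2 MSS (slow start, doubled)
RTT 2: cwnd = 4 MSS (slow start, doubled)
RTT 3: cwnd = 8 MSS (slow start, doubled)
RTT 4: cwnd = 16 MSS (slow start, doubled)
RTT 5: cwnd = 17 MSS (congestion avoidance, +1)

17


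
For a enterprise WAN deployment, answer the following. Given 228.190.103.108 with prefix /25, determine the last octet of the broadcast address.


Given: IP = 228.190.103.108, prefix = /25
Host bits = 32 - 25 = 7
Network last octet = 108 AND mask = 0
Host part size = 2^7 - 1 = 127
Broadcast last octet = 0 OR 127 = 127

127


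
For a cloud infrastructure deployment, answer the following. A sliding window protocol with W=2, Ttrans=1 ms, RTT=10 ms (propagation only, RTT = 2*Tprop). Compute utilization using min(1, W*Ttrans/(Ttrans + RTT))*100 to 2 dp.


Given: W = 2, Ttrans = 1 ms, RTT = 10 ms (= 2 * Tprop, Tprop = 5 ms)
Cycle time = Ttrans + RTT = 1 + 10 = 11 ms (first packet sent until its ACK returns)
W * Ttrans = 2 * 1 = 2 ms of sending per cycle
W * Ttrans / (Ttrans + RTT) = 2 / 11 = 0.181818
U = min(1, 0.181818) = 0.181818
U% = 18.18%

18.18


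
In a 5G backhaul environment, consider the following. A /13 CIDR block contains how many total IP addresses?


Given: CIDR prefix /13
Host bits = 32 - 13 = 19
Total addresses = 2^19 = 524288

524288


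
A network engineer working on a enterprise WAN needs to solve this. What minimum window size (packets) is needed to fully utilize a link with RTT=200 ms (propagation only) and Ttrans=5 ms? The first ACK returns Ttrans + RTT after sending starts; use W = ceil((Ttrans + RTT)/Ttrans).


Given: Ttrans = 5 ms, RTT = 200 ms (= 2 * Tprop, Tprop = 100 ms)
Time until first ACK returns = Ttrans + RTT = 5 + 200 = 205 ms
Need W * Ttrans >= Ttrans + RTT  ->  W >= (Ttrans + RTT) / Ttrans
(Ttrans + RTT) / Ttrans = 205 / 5 = 41
W_min = ceil(41) = 41

41


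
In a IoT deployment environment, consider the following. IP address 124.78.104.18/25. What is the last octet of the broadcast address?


Given: IP = 124.78.104.18, prefix = /25
Host bits = 32 - 25 = 7
Network last octet = 18 AND mask = 0
Host part size = 2^7 - 1 = 127
Broadcast last octet = 0 OR 127 = 127

127


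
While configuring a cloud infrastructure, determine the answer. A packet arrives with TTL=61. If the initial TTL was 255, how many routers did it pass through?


Given: initial TTL = 255, received TTL = 61
Hops = initial TTL - received TTL
Hops = 255 - 61 = 194

194


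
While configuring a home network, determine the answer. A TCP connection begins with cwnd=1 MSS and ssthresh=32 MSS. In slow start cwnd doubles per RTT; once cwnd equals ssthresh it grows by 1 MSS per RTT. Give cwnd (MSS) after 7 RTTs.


RTT 0: cwnd = 1 MSS (initial)
RTT 1: cwnd = 2 MSS (slow start, doubled)
RTT 2: cwnd = 4 MSS (slow start, doubled)
RTT 3: cwnd = 8 MSS (slow start, doubled)
RTT 4: cwnd = 16 MSS (slow start, doubled)
RTT 5: cwnd = 32 MSS (slow start, doubled)
RTT 6: cwnd = 33 MSS (congestion avoidance, +1)
RTT 7: cwnd = 34 MSS (congestion avoidance, +1)

34


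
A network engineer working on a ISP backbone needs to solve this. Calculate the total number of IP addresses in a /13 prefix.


Given: CIDR prefix /13
Host bits = 32 - 13 = 19
Total addresses = 2^19 = 524288

524288


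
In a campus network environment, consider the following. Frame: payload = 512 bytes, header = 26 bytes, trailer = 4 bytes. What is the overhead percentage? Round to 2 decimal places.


Given: payload = 512 B, header = 26 B, trailer = 4 B
Overhead bytes = header + trailer = 26 + 4 = 30
Total frame = payload + overhead = 512 + 30 = 542
Overhead % = 30 / 542 * 100 = 5.5351% -> 5.54% (2 dp)

5.54


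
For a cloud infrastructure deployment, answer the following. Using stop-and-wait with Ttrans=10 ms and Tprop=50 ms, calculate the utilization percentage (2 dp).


Given: Ttrans = 10 ms, Tprop = 50 ms
RTT = 2 * Tprop = 2 * 50 = 100 ms
U = Ttrans / (Ttrans + RTT)
U = 10 / (10 + 100)
U = 10 / 110 = 0.090909
U% = 9.09%

9.09


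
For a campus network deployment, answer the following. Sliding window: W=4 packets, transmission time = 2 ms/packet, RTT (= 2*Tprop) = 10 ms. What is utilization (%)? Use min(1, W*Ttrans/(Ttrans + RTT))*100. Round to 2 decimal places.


Given: W = 4, Ttrans = 2 ms, RTT = 10 ms (= 2 * Tprop, Tprop = 5 ms)
Cycle time = Ttrans + RTT = 2 + 10 = 12 ms (first packet sent until its ACK returns)
W * Ttrans = 4 * 2 = 8 ms of sending per cycle
W * Ttrans / (Ttrans + RTT) = 8 / 12 = 0.666667
U = min(1, 0.666667) = 0.666667
U% = 66.67%

66.67


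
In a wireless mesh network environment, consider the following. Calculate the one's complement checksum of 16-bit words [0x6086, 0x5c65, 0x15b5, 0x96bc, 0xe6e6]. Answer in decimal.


Given words: [0x6086, 0x5c65, 0x15b5, 0x96bc, 0xe6e6]
Step 1: Sum all words
Raw sum = 24710 + 23653 + 5557 + 38588 + 59110 = 151618
Step 2: Fold carry: (20546 + 2) = 20548
One's complement = ~20548 & 0xFFFF = 44987

44987


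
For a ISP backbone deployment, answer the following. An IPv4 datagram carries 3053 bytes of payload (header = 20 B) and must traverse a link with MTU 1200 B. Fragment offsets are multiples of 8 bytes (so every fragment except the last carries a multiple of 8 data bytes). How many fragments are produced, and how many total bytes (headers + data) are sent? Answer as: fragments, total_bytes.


Max data per non-final fragment = floor((MTU - header)/8)*8 = floor((1200 - 20)/8)*8 = floor(1180/8)*8 = 1176 B
Final fragment needs no 8-byte alignment: it can carry up to MTU - header = 1180 B
Non-final fragments needed = ceil((payload - 1180) / 1176) = ceil(1873/1176) = ceil(1.5927) = 2
Number of fragments = 2 + 1 = 3
Fragment sizes (data): 2 * 1176 B + 701 B (last, 701 <= 1180 OK)
Total bytes sent = payload + n_frags * header = 3053 + 3*20 = 3053 + 60 = 3113 B

3, 3113


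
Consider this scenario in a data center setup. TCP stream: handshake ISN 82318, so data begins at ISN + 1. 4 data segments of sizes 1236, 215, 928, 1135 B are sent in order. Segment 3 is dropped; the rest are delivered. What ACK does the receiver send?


SYN uses sequence number 82318; first data byte = ISN + 1 = 82319.
Segment 1: SEQ = 82319, len = 1236 B, covers [82319, 83554]
Segment 2: SEQ = 83555, len = 215 B, covers [83555, 83769]
Segment 3: SEQ = 83770, len = 928 B, covers [83770, 84697] [LOST]
Segment 4: SEQ = 84698, len = 1135 B, covers [84698, 85832]
In-order data received: bytes [82319, 83769] (segments 1..2).
Segment 3 missing -> gap begins at byte 83770; later segments buffered out of order.
Cumulative ACK = next expected in-order byte = 82319 + 1236 + 215 = 83770

83770


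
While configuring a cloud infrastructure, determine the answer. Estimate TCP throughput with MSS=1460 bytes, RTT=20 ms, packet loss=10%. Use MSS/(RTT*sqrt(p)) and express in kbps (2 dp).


Given: MSS = 1460 bytes, RTT = 20 ms, loss = 10%
RTT in seconds = 20 / 1000 = 0.02
Loss rate = 10% = 0.1
sqrt(loss) = sqrt(0.1) = 0.316227766017
Throughput (bytes/s) = 1460 / (0.02 * 0.316227766017) = 230846.2692
Throughput (kbps) = 230846.2692 * 8 / 1000 = 1846.770154 -> 1846.77 kbps (2 dp)

1846.77


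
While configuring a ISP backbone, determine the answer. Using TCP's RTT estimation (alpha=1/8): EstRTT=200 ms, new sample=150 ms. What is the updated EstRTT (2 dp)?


Given: EstRTT = 200 ms, SampleRTT = 150 ms, alpha = 1/8
New EstRTT = (1 - alpha) * EstRTT + alpha * SampleRTT
(7/8) * 200 = 175
(1/8) * 150 = 18.75
New EstRTT = 175 + 18.75 = 193.75 ms -> 193.75 ms (2 dp)

193.75


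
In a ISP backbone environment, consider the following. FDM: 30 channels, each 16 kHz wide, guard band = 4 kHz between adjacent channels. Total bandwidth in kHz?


Given: 30 channels, 16 kHz each, guard = 4 kHz
Channel bandwidth = 30 * 16 = 480 kHz
Guard bands = 29 gaps * 4 kHz = 116 kHz
Total = 480 + 116 = 596 kHz

596


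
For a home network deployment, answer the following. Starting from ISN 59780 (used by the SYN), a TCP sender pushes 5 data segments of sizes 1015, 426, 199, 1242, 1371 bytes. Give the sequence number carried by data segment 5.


The SYN occupies sequence number ISN = 59780, so the first data byte is ISN + 1 = 59781.
SEQ of data segment i = (ISN + 1) + sum of payload sizes of segments 1..i-1.
Segment 1: SEQ = 59781, payload = 1015 bytes
Segment 2: SEQ = 60796, payload = 426 bytes
Segment 3: SEQ = 61222, payload = 199 bytes
Segment 4: SEQ = 61421, payload = 1242 bytes
Segment 5: SEQ = 62663, payload = 1371 bytes
SEQ of segment 5 = 59781 + 1015 + 426 + 199 + 1242 = 62663

62663


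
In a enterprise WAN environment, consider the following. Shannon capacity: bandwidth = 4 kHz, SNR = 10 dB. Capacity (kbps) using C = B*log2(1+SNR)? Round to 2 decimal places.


Given: B = 4 kHz, SNR = 10 dB
SNR linear = 10^(10/10) = 10
1 + SNR = 11
log2(11) = 3.4594316186
C = 4 * 1000 * 3.4594316186 = 13837.7265 bps
C = 13.837726 kbps -> 13.84 kbps (2 dp)

13.84


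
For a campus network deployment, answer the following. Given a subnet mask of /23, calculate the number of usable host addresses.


Given: subnet mask /23
Host bits = 32 - 23 = 9
Total addresses = 2^9 = 512
Usable hosts = 512 - 2 (network + broadcast) = 510

510


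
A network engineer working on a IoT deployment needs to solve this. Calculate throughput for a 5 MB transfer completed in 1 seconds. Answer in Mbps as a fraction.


Given: file = 5 MB, time = 1 s
File in Mb = 5 * 8 = 40 Mb
Throughput = 40 / 1 Mbps
Throughput = 40 Mbps

40


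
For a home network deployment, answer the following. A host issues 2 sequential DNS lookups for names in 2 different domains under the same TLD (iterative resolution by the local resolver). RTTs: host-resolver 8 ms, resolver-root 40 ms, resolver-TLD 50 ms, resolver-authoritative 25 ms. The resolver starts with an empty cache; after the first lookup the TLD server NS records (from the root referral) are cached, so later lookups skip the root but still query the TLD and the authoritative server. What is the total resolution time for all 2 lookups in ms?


Lookup 1 (cold cache): local + root + TLD + auth = 8 + 40 + 50 + 25 = 123 ms
Lookups 2..2 (TLD NS cached -> skip root; new domain -> still ask TLD and auth): local + TLD + auth = 8 + 50 + 25 = 83 ms each
Remaining 1 lookups: 1 * 83 = 83 ms
Total = 123 + 83 = 206 ms

206


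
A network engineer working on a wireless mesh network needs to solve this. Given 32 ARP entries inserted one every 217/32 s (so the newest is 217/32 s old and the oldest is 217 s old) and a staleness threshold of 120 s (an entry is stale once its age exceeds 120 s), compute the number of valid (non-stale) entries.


Ages are k * 217/32 s for k = 1..32 (spacing = 6.7812 s).
Entry k is valid iff k * 217/32 <= 120 iff k <= 32 * 120 / 217 = 17.6959
n_valid = floor(17.6959) = 17
(n_stale = 32 - 17 = 15)

17


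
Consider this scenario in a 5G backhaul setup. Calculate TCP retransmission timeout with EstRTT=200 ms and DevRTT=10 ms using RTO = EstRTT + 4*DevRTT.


Given: EstRTT = 200 ms, DevRTT = 10 ms
Timeout = EstRTT + 4 * DevRTT
4 * DevRTT = 4 * 10 = 40
Timeout = 200 + 40 = 240 ms

240


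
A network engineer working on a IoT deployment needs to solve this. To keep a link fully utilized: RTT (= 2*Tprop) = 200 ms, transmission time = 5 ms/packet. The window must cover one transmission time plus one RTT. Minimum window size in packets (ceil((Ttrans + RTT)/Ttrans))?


Given: Ttrans = 5 ms, RTT = 200 ms (= 2 * Tprop, Tprop = 100 ms)
Time until first ACK returns = Ttrans + RTT = 5 + 200 = 205 ms
Need W * Ttrans >= Ttrans + RTT  ->  W >= (Ttrans + RTT) / Ttrans
(Ttrans + RTT) / Ttrans = 205 / 5 = 41
W_min = ceil(41) = 41

41


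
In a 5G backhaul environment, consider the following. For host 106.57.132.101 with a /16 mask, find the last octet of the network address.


Given: IP = 106.57.132.101, prefix = /16
Subnet mask = 255.255.0.0
Last octet of IP: 101
Last octet of mask: 0
Network last octet = 101 AND 0 = 0

0


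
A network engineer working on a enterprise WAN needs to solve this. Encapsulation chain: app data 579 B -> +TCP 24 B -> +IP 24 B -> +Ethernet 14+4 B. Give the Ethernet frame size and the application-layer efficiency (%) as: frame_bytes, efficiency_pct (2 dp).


TCP segment = 579 + 24 = 603 B
IP packet = 603 + 24 = 627 B
Ethernet frame = 627 + 14 + 4 = 645 B
Efficiency = app / frame = 579 / 645 = 0.897674 = 89.7674% -> 89.77% (2 dp)

645, 89.77


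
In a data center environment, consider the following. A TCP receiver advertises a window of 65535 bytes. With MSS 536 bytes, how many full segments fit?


Given: RWND = 65535 bytes, MSS = 536 bytes
Full segments = floor(RWND / MSS)
Full segments = floor(65535 / 536)
Full segments = floor(122.2668) = 122

122


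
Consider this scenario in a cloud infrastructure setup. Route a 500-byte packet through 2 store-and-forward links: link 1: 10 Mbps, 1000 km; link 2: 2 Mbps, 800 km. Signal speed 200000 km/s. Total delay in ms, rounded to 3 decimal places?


Packet = 500 bytes = 4000 bits. Store-and-forward: sum (t_trans + t_prop) per link.
Link 1: t_trans = 4000/(10*10^6) s = 0.4000 ms; t_prop = 1000/200000 s = 5.0000 ms; subtotal = 5.4000 ms
Link 2: t_trans = 4000/(2*10^6) s = 2.0000 ms; t_prop = 800/200000 s = 4.0000 ms; subtotal = 6.0000 ms
End-to-end = 5.4000 + 6.0000 = 11.4000 ms -> 11.400 ms (3 dp)

11.400


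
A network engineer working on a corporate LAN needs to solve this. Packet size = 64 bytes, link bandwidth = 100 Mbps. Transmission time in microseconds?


Given: packet = 64 bytes, bandwidth = 100 Mbps
Packet in bits = 64 * 8 = 512 bits
Bandwidth = 100 * 10^6 = 100000000 bps
Time = 512 / 100000000 seconds
Time in us = 512 * 10^6 / 100000000 = 5.12

5.12


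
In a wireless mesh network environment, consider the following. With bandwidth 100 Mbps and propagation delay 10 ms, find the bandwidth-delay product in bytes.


Given: bandwidth = 100 Mbps, delay = 10 ms
BDP in bits = 100 * 10^6 * 10 / 1000
BDP in bits = 1000000
BDP in bytes = 1000000 / 8 = 125000

125000


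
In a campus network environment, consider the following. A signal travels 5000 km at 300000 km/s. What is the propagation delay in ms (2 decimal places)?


Given: distance = 5000 km, speed = 300000 km/s
Delay = distance / speed = 5000 / 300000 seconds
Delay in ms = 5000 * 1000 / 300000
Delay = 16.6667 ms
Rounded to 2 dp = 16.67 ms

16.67


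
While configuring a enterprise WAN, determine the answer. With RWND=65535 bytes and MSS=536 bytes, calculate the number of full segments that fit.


Given: RWND = 65535 bytes, MSS = 536 bytes
Full segments = floor(RWND / MSS)
Full segments = floor(65535 / 536)
Full segments = floor(122.2668) = 122

122


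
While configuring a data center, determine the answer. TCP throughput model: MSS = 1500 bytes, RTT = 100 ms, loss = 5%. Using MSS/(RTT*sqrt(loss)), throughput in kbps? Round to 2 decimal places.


Given: MSS = 1500 bytes, RTT = 100 ms, loss = 5%
RTT in seconds = 100 / 1000 = 0.1
Loss rate = 5% = 0.05
sqrt(loss) = sqrt(0.05) = 0.223606797750
Throughput (bytes/s) = 1500 / (0.1 * 0.223606797750) = 67082.0393
Throughput (kbps) = 67082.0393 * 8 / 1000 = 536.656315 -> 536.66 kbps (2 dp)

536.66


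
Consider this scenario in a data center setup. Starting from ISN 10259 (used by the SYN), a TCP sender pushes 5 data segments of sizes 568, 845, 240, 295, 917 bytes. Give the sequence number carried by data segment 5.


The SYN occupies sequence number ISN = 10259, so the first data byte is ISN + 1 = 10260.
SEQ of data segment i = (ISN + 1) + sum of payload sizes of segments 1..i-1.
Segment 1: SEQ = 10260, payload = 568 bytes
Segment 2: SEQ = 10828, payload = 845 bytes
Segment 3: SEQ = 11673, payload = 240 bytes
Segment 4: SEQ = 11913, payload = 295 bytes
Segment 5: SEQ = 12208, payload = 917 bytes
SEQ of segment 5 = 10260 + 568 + 845 + 240 + 295 = 12208

12208


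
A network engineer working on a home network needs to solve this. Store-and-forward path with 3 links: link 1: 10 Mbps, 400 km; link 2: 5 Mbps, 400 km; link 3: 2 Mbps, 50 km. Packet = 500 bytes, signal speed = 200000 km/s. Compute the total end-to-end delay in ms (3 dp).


Packet = 500 bytes = 4000 bits. Store-and-forward: sum (t_trans + t_prop) per link.
Link 1: t_trans = 4000/(10*10^6) s = 0.4000 ms; t_prop = 400/200000 s = 2.0000 ms; subtotal = 2.4000 ms
Link 2: t_trans = 4000/(5*10^6) s = 0.8000 ms; t_prop = 400/200000 s = 2.0000 ms; subtotal = 2.8000 ms
Link 3: t_trans = 4000/(2*10^6) s = 2.0000 ms; t_prop = 50/200000 s = 0.2500 ms; subtotal = 2.2500 ms
End-to-end = 2.4000 + 2.8000 + 2.2500 = 7.4500 ms -> 7.450 ms (3 dp)

7.450


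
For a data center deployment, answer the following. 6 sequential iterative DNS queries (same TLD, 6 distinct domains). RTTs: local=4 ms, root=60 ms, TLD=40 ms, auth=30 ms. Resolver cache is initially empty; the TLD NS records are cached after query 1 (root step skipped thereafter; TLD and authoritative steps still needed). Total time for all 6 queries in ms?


Lookup 1 (cold cache): local + root + TLD + auth = 4 + 60 + 40 + 30 = 134 ms
Lookups 2..6 (TLD NS cached -> skip root; new domain -> still ask TLD and auth): local + TLD + auth = 4 + 40 + 30 = 74 ms each
Remaining 5 lookups: 5 * 74 = 370 ms
Total = 134 + 370 = 504 ms

504


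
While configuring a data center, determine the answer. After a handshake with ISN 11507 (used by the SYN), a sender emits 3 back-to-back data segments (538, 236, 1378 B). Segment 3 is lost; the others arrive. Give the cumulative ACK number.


SYN uses sequence number 11507; first data byte = ISN + 1 = 11508.
Segment 1: SEQ = 11508, len = 538 B, covers [11508, 12045]
Segment 2: SEQ = 12046, len = 236 B, covers [12046, 12281]
Segment 3: SEQ = 12282, len = 1378 B, covers [12282, 13659] [LOST]
In-order data received: bytes [11508, 12281] (segments 1..2).
Segment 3 missing -> gap begins at byte 12282.
Cumulative ACK = next expected in-order byte = 11508 + 538 + 236 = 12282

12282


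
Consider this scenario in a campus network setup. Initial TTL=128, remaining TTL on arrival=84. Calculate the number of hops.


Given: initial TTL = 128, received TTL = 84
Hops = initial TTL - received TTL
Hops = 128 - 84 = 44

44


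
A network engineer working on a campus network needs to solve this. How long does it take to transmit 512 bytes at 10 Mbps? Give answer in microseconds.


Given: packet = 512 bytes, bandwidth = 10 Mbps
Packet in bits = 512 * 8 = 4096 bits
Bandwidth = 10 * 10^6 = 10000000 bps
Time = 4096 / 10000000 seconds
Time in us = 4096 * 10^6 / 10000000 = 409.6

409.6


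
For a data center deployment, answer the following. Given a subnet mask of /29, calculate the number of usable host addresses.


Given: subnet mask /29
Host bits = 32 - 29 = 3
Total addresses = 2^3 = 8
Usable hosts = 8 - 2 (network + broadcast) = 6

6


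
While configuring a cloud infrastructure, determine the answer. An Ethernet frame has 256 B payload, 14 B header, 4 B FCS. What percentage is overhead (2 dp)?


Given: payload = 256 B, header = 14 B, trailer = 4 B
Overhead bytes = header + trailer = 14 + 4 = 18
Total frame = payload + overhead = 256 + 18 = 274
Overhead % = 18 / 274 * 100 = 6.5693% -> 6.57% (2 dp)

6.57


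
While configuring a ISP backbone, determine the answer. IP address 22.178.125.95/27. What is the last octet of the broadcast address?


Given: IP = 22.178.125.95, prefix = /27
Host bits = 32 - 27 = 5
Network last octet = 95 AND mask = 64
Host part size = 2^5 - 1 = 31
Broadcast last octet = 64 OR 31 = 95

95


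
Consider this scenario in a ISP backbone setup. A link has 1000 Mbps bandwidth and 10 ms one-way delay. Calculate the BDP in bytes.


Given: bandwidth = 1000 Mbps, delay = 10 ms
BDP in bits = 1000 * 10^6 * 10 / 1000
BDP in bits = 10000000
BDP in bytes = 10000000 / 8 = 1250000

1250000


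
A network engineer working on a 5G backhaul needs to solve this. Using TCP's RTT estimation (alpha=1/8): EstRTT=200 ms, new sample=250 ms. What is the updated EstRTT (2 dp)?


Given: EstRTT = 200 ms, SampleRTT = 250 ms, alpha = 1/8
New EstRTT = (1 - alpha) * EstRTT + alpha * SampleRTT
(7/8) * 200 = 175
(1/8) * 250 = 31.25
New EstRTT = 175 + 31.25 = 206.25 ms -> 206.25 ms (2 dp)

206.25


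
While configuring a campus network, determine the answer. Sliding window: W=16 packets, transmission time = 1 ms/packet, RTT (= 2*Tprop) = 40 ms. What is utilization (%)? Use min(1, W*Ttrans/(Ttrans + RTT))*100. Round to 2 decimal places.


Given: W = 16, Ttrans = 1 ms, RTT = 40 ms (= 2 * Tprop, Tprop = 20 ms)
Cycle time = Ttrans + RTT = 1 + 40 = 41 ms (first packet sent until its ACK returns)
W * Ttrans = 16 * 1 = 16 ms of sending per cycle
W * Ttrans / (Ttrans + RTT) = 16 / 41 = 0.390244
U = min(1, 0.390244) = 0.390244
U% = 39.02%

39.02


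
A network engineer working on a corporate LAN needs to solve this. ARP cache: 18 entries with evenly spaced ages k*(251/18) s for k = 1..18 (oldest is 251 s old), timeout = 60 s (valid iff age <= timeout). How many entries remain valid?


Ages are k * 251/18 s for k = 1..18 (spacing = 13.9444 s).
Entry k is valid iff k * 251/18 <= 60 iff k <= 18 * 60 / 251 = 4.3028
n_valid = floor(4.3028) = 4
(n_stale = 18 - 4 = 14)

4


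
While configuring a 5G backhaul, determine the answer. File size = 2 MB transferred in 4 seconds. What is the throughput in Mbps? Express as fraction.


Given: file = 2 MB, time = 4 s
File in Mb = 2 * 8 = 16 Mb
Throughput = 16 / 4 Mbps
Throughput = 4 Mbps

4
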